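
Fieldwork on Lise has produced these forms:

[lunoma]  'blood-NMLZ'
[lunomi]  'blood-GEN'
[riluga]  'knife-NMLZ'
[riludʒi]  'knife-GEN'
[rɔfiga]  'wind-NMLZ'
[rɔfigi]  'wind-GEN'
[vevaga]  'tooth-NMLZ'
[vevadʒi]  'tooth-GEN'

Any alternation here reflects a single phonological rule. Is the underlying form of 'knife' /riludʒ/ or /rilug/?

/riludʒ/

The stem for 'knife' ends in [g] in [riluga] but [dʒ] in [riludʒi].
The stem 'wind' ([rɔfiga], [rɔfigi]) shows [g] unchanged in both environments, so [g] cannot be basic with [dʒ] derived before the GEN suffix.
The alternation reflects depalatalization: palato-alveolar /dʒ/ becomes [g] when no front vowel follows. /dʒ/ is underlying.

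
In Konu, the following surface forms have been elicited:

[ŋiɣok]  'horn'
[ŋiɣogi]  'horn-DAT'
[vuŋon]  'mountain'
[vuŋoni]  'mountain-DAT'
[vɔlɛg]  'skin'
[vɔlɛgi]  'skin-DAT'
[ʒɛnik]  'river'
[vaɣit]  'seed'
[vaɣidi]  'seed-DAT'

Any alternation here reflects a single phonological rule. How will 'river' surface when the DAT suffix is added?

[ʒɛnigi]

The root 'horn' surfaces as [ŋiɣok] and [ŋiɣogi], with a stem-final [k] ~ [g] alternation.
The stem 'skin' ([vɔlɛg], [vɔlɛgi]) shows [g] unchanged in both environments, so [g] cannot be basic with [k] derived in isolation.
The underlying segment must be /k/; voiceless stops become voiced between vowels, yielding [g] there.
From [ʒɛnik] the stem 'river' is /ʒɛnik/; between vowels this yields [ʒɛnigi].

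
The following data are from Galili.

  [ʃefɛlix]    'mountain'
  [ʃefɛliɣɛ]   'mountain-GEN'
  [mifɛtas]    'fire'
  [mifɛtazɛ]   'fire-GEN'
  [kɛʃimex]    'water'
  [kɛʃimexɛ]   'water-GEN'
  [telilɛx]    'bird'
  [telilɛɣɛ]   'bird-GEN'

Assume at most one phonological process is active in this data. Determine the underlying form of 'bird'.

'bird' shows [x] ~ [ɣ] at the end of the stem ([telilɛx] vs [telilɛɣɛ]).
But 'water' keeps [x] in both environments ([kɛʃimex], [kɛʃimexɛ]), so there is no rule changing /x/ to [ɣ] before the GEN suffix.
The underlying segment must be /ɣ/; voiced obstruents become voiceless word-finally, yielding [x] there.
The underlying form of 'bird' is therefore /telilɛɣ/.

/telilɛɣ/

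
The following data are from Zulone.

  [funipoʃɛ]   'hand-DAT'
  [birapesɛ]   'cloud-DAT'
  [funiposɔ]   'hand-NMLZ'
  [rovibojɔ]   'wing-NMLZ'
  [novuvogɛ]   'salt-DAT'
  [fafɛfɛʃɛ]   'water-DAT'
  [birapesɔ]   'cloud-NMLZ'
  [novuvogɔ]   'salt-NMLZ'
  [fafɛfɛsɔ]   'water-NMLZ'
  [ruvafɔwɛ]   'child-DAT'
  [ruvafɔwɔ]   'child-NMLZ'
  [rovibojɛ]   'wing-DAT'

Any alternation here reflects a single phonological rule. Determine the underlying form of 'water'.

The stem for 'water' ends in [s] in [fafɛfɛsɔ] but [ʃ] in [fafɛfɛʃɛ].
But 'cloud' keeps [s] in both environments ([birapesɔ], [birapesɛ]), so there is no rule changing /s/ to [ʃ] before the DAT suffix.
Therefore /ʃ/ is basic and [s] is derived by depalatalization (palato-alveolar /ʃ/ becomes [s] when no front vowel follows).
The underlying form of 'water' is therefore /fafɛfɛʃ/.

/fafɛfɛʃ/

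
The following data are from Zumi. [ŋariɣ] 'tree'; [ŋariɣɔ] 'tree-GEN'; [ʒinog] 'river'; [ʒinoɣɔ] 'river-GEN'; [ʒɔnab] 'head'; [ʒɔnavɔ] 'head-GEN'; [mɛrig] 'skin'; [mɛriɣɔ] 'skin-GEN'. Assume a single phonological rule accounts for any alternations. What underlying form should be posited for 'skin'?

/mɛrig/

The root 'skin' surfaces as [mɛrig] and [mɛriɣɔ], with a stem-final [g] ~ [ɣ] alternation.
The stem 'tree' ([ŋariɣ], [ŋariɣɔ]) shows [ɣ] unchanged in both environments, so [ɣ] cannot be basic with [g] derived in isolation.
The underlying segment must be /g/; voiced stops become fricatives between vowels, yielding [ɣ] there.
The underlying form of 'skin' is therefore /mɛrig/.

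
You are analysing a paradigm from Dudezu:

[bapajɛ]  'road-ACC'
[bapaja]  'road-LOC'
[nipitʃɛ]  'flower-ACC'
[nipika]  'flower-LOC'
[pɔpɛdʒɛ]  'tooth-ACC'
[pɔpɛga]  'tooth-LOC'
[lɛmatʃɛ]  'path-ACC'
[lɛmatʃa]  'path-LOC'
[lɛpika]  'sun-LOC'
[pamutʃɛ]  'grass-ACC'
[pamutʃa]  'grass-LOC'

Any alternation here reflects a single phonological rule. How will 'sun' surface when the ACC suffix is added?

The root 'flower' surfaces as [nipitʃɛ] and [nipika], with a stem-final [tʃ] ~ [k] alternation.
If /tʃ/ were underlying and a rule turned it into [k] before the LOC suffix, 'grass' would also alternate; but it has [tʃ] in both [pamutʃɛ] and [pamutʃa].
So /k/ is underlying, and a rule of palatalization before a front vowel — /k/ and /g/ become palato-alveolar [tʃ] and [dʒ] before a front vowel — gives [tʃ].
From [lɛpika] the stem 'sun' is /lɛpik/; before a front vowel this yields [lɛpitʃɛ].

[lɛpitʃɛ]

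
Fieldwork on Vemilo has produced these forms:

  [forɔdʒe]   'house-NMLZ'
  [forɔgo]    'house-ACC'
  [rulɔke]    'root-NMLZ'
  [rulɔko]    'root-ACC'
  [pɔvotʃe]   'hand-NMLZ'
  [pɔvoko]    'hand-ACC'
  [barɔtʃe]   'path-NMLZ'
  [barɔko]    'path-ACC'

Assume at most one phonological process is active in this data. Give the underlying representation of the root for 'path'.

/barɔtʃ/

'path' shows [tʃ] ~ [k] at the end of the stem ([barɔtʃe] vs [barɔko]).
If /k/ were underlying and a rule turned it into [tʃ] before the NMLZ suffix, 'root' would also alternate; but it has [k] in both [rulɔke] and [rulɔko].
The alternation reflects depalatalization: palato-alveolar /tʃ/ and /dʒ/ become [k] and [g] when no front vowel follows. /tʃ/ is underlying.
Hence 'path' is /barɔtʃ/ underlyingly.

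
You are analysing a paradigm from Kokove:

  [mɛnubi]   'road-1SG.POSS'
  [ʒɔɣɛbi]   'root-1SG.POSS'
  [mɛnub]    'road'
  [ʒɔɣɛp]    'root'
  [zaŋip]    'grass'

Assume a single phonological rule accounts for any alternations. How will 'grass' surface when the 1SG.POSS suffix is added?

[zaŋibi]

The root 'root' surfaces as [ʒɔɣɛbi] and [ʒɔɣɛp], with a stem-final [b] ~ [p] alternation.
The stem 'road' ([mɛnubi], [mɛnub]) shows [b] unchanged in both environments, so [b] cannot be basic with [p] derived in isolation.
So /p/ is underlying, and a rule of intervocalic voicing — voiceless stops become voiced between vowels — gives [b].
From [zaŋip] the stem 'grass' is /zaŋip/; between vowels this yields [zaŋibi].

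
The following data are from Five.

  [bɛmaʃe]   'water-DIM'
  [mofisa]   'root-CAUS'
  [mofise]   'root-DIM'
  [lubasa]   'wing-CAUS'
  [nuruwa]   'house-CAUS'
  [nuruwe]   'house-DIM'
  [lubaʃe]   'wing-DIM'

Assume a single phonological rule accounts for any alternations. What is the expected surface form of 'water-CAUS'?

[bɛmasa]

'wing' shows [ʃ] ~ [s] at the end of the stem ([lubaʃe] vs [lubasa]).
The stem 'root' ([mofise], [mofisa]) shows [s] unchanged in both environments, so [s] cannot be basic with [ʃ] derived before the DIM suffix.
Therefore /ʃ/ is basic and [s] is derived by depalatalization (palato-alveolar /ʃ/ becomes [s] when no front vowel follows).
From [bɛmaʃe] the stem 'water' is /bɛmaʃ/; when no front vowel follows this yields [bɛmasa].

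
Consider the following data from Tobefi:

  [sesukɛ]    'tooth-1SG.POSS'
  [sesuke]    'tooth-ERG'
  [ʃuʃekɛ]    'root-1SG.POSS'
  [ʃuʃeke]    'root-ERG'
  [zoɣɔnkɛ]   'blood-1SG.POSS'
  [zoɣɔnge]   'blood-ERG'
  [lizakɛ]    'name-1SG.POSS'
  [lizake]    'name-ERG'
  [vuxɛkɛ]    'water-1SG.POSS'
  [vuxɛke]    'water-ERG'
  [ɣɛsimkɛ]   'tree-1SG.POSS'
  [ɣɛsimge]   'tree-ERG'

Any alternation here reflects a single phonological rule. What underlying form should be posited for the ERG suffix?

/-ge/

The ERG morpheme has two allomorphs, [-ge] and [-ke].
The 1SG.POSS suffix, which begins with [k], is invariant after every stem; so [k] is not altered by any rule here.
The ERG suffix is therefore /-ge/ underlyingly, with post-vocalic devoicing: voiced stops become voiceless after a vowel.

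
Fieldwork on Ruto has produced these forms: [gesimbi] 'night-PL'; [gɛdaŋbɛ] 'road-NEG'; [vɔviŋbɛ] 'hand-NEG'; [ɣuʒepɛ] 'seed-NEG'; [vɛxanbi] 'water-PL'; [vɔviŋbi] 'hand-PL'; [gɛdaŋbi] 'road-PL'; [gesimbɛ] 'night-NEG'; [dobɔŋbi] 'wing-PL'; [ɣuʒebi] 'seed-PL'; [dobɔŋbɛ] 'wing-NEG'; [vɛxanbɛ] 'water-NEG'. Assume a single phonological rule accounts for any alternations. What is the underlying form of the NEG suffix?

The NEG morpheme has two allomorphs, [-bɛ] and [-pɛ].
The PL suffix, which begins with [b], is invariant after every stem; so [b] is not altered by any rule here.
The NEG suffix is therefore /-pɛ/ underlyingly, with post-nasal voicing: voiceless stops become voiced after a nasal.

/-pɛ/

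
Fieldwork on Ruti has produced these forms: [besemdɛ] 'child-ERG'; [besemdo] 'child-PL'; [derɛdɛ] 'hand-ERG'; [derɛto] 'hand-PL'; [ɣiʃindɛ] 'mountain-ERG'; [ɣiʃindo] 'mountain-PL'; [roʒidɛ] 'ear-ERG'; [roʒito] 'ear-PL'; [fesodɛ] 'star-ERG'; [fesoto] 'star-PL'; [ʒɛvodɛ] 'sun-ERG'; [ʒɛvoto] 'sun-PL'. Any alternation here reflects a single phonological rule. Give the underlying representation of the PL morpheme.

The PL suffix surfaces as [-do] and [-to], depending on the final segment of the stem.
By contrast the ERG suffix keeps its initial [d] throughout — that segment must be underlying.
The PL suffix is therefore /-to/ underlyingly, with post-nasal voicing: voiceless stops become voiced after a nasal.

/-to/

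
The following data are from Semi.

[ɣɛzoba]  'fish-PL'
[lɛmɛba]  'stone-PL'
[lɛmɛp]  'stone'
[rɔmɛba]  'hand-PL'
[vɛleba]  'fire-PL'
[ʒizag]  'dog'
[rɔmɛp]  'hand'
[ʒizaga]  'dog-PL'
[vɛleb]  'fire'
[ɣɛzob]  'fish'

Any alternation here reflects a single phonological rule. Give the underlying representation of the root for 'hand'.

/rɔmɛp/

In [rɔmɛba] and [rɔmɛp] the final segment of 'hand' alternates: [b] ~ [p].
If /b/ were underlying and a rule turned it into [p] in isolation, 'fish' would also alternate; but it has [b] in both [ɣɛzoba] and [ɣɛzob].
The alternation reflects intervocalic voicing: voiceless stops become voiced between vowels. /p/ is underlying.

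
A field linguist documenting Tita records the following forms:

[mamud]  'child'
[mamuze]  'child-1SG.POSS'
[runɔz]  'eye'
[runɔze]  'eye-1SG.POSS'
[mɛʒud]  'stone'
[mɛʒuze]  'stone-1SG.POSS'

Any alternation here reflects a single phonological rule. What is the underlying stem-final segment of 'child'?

The stem for 'child' ends in [d] in [mamud] but [z] in [mamuze].
The stem 'eye' ([runɔz], [runɔze]) shows [z] unchanged in both environments, so [z] cannot be basic with [d] derived in isolation.
So /d/ is underlying, and a rule of intervocalic spirantization — voiced stops become fricatives between vowels — gives [z].

/d/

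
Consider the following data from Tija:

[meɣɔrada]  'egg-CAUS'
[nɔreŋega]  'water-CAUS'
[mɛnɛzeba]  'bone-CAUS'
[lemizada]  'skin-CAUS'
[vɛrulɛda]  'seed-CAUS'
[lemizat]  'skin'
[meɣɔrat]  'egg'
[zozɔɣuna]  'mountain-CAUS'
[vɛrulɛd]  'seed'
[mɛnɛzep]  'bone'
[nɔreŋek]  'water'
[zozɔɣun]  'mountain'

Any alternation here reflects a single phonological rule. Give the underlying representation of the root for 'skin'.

/lemizat/

In [lemizat] and [lemizada] the final segment of 'skin' alternates: [t] ~ [d].
Compare 'seed', with invariant [d] in [vɛrulɛd] and [vɛrulɛda]: an analysis with underlying /d/ and a rule producing [t] in isolation would wrongly predict alternation here too.
The alternation reflects intervocalic voicing: voiceless stops become voiced between vowels. /t/ is underlying.
The underlying form of 'skin' is therefore /lemizat/.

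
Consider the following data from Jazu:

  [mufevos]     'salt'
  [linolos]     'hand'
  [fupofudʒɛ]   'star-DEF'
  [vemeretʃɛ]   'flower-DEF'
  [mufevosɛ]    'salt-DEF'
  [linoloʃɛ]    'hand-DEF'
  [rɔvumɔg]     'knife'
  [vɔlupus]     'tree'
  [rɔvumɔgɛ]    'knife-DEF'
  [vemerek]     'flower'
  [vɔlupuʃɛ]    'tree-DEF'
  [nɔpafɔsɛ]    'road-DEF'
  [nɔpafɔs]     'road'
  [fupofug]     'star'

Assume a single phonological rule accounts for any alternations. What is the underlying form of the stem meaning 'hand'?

'hand' shows [ʃ] ~ [s] at the end of the stem ([linoloʃɛ] vs [linolos]).
The stem 'road' ([nɔpafɔsɛ], [nɔpafɔs]) shows [s] unchanged in both environments, so [s] cannot be basic with [ʃ] derived before the DEF suffix.
The alternation reflects depalatalization: palato-alveolar /tʃ/, /dʒ/ and /ʃ/ become [k], [g] and [s] when no front vowel follows. /ʃ/ is underlying.

/linoloʃ/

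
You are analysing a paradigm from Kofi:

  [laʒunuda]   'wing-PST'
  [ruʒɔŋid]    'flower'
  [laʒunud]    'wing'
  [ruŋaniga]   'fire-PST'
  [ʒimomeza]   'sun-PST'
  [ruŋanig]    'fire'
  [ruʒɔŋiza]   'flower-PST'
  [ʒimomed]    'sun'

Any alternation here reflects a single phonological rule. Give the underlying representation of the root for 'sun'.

/ʒimomez/

The root 'sun' surfaces as [ʒimomeza] and [ʒimomed], with a stem-final [z] ~ [d] alternation.
But 'wing' keeps [d] in both environments ([laʒunuda], [laʒunud]), so there is no rule changing /d/ to [z] before the PST suffix.
So /z/ is underlying, and a rule of word-final hardening — voiced fricatives become stops word-finally — gives [d].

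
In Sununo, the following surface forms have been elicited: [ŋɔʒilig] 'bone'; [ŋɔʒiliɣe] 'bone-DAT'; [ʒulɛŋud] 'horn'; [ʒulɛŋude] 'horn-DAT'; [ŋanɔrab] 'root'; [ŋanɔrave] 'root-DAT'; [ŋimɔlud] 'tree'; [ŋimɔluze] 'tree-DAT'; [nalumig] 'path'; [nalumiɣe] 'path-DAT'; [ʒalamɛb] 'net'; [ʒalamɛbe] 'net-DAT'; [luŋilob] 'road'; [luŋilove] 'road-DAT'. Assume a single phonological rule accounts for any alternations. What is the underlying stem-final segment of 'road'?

/v/

The stem for 'road' ends in [b] in [luŋilob] but [v] in [luŋilove].
But 'net' keeps [b] in both environments ([ʒalamɛb], [ʒalamɛbe]), so there is no rule changing /b/ to [v] before the DAT suffix.
The alternation reflects word-final hardening: voiced fricatives become stops word-finally. /v/ is underlying.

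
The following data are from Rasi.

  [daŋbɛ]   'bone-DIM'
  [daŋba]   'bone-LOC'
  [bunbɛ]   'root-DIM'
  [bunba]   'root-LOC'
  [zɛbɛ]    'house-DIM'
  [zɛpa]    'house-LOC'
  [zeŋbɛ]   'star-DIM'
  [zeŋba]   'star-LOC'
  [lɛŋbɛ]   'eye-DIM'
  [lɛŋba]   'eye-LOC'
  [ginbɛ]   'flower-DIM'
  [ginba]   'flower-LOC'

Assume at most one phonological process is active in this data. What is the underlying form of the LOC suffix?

/-pa/

The LOC morpheme has two allomorphs, [-ba] and [-pa].
By contrast the DIM suffix keeps its initial [b] throughout — that segment must be underlying.
The LOC suffix is therefore /-pa/ underlyingly, with post-nasal voicing: voiceless stops become voiced after a nasal.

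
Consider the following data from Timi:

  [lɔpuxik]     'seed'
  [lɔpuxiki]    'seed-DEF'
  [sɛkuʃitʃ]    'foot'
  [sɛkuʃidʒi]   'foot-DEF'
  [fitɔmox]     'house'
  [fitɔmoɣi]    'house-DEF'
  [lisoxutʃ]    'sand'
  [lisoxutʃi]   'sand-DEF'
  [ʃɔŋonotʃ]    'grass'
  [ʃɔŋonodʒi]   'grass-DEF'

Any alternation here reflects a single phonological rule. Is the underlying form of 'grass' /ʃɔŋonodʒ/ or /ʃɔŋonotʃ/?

/ʃɔŋonodʒ/

'grass' shows [tʃ] ~ [dʒ] at the end of the stem ([ʃɔŋonotʃ] vs [ʃɔŋonodʒi]).
If /tʃ/ were underlying and a rule turned it into [dʒ] before the DEF suffix, 'sand' would also alternate; but it has [tʃ] in both [lisoxutʃ] and [lisoxutʃi].
So /dʒ/ is underlying, and a rule of word-final obstruent devoicing — voiced obstruents become voiceless word-finally — gives [tʃ].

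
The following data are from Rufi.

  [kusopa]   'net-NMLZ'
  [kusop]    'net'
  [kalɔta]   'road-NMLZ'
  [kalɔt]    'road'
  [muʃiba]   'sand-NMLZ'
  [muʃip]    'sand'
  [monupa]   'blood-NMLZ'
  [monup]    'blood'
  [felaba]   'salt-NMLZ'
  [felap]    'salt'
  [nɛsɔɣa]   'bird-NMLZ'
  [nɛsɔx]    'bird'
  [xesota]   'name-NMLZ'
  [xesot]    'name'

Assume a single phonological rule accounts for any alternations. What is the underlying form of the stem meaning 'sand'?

The root 'sand' surfaces as [muʃiba] and [muʃip], with a stem-final [b] ~ [p] alternation.
But 'net' keeps [p] in both environments ([kusopa], [kusop]), so there is no rule changing /p/ to [b] before the NMLZ suffix.
Therefore /b/ is basic and [p] is derived by word-final obstruent devoicing (voiced obstruents become voiceless word-finally).

/muʃib/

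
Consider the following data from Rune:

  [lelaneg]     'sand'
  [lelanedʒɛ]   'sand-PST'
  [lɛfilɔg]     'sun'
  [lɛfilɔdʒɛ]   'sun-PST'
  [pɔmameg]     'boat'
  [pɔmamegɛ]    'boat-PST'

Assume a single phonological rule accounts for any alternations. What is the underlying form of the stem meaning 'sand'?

The root 'sand' surfaces as [lelaneg] and [lelanedʒɛ], with a stem-final [g] ~ [dʒ] alternation.
If /g/ were underlying and a rule turned it into [dʒ] before the PST suffix, 'boat' would also alternate; but it has [g] in both [pɔmameg] and [pɔmamegɛ].
The alternation reflects depalatalization: palato-alveolar /dʒ/ becomes [g] when no front vowel follows. /dʒ/ is underlying.

/lelanedʒ/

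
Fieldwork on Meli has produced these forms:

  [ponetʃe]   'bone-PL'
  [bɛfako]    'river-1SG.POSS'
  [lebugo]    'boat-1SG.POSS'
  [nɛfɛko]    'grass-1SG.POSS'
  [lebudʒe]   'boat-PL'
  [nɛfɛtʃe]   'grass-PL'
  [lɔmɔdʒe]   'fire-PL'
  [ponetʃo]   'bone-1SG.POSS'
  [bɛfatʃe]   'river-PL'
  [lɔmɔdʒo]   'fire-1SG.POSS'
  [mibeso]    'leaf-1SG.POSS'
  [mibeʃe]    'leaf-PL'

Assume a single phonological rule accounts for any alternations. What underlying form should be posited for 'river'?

/bɛfak/

The stem for 'river' ends in [tʃ] in [bɛfatʃe] but [k] in [bɛfako].
Compare 'bone', with invariant [tʃ] in [ponetʃe] and [ponetʃo]: an analysis with underlying /tʃ/ and a rule producing [k] before the 1SG.POSS suffix would wrongly predict alternation here too.
So /k/ is underlying, and a rule of palatalization before a front vowel — /k/, /g/ and /s/ become palato-alveolar [tʃ], [dʒ] and [ʃ] before a front vowel — gives [tʃ].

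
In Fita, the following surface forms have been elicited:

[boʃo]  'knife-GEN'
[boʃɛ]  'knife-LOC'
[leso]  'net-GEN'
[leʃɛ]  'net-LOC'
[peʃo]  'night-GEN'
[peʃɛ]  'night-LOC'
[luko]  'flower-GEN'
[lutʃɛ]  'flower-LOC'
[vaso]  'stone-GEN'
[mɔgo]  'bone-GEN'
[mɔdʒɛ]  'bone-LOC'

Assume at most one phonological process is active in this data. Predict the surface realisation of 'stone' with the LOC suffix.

The stem for 'net' ends in [s] in [leso] but [ʃ] in [leʃɛ].
The stem 'night' ([peʃo], [peʃɛ]) shows [ʃ] unchanged in both environments, so [ʃ] cannot be basic with [s] derived before the GEN suffix.
The underlying segment must be /s/; /k/, /g/ and /s/ become palato-alveolar [tʃ], [dʒ] and [ʃ] before a front vowel, yielding [ʃ] there.
The one attested form of 'stone', [vaso], shows underlying /vas/. Applying the same rule before a front vowel gives [vaʃɛ].

[vaʃɛ]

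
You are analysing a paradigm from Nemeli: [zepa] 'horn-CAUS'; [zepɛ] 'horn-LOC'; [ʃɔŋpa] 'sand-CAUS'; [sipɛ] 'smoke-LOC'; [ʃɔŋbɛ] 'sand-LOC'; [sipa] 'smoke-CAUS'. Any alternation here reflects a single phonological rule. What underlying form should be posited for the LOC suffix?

The LOC morpheme has two allomorphs, [-bɛ] and [-pɛ].
By contrast the CAUS suffix keeps its initial [p] throughout — that segment must be underlying.
The LOC suffix is therefore /-bɛ/ underlyingly, with post-vocalic devoicing: voiced stops become voiceless after a vowel.

/-bɛ/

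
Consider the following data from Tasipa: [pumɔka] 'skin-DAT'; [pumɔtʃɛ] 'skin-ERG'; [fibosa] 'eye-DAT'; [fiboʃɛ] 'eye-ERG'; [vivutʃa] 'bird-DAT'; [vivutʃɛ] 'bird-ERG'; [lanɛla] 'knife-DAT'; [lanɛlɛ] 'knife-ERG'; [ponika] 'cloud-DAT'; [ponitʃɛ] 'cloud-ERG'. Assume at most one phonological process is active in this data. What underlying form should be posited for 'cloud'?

'cloud' shows [k] ~ [tʃ] at the end of the stem ([ponika] vs [ponitʃɛ]).
But 'bird' keeps [tʃ] in both environments ([vivutʃa], [vivutʃɛ]), so there is no rule changing /tʃ/ to [k] before the DAT suffix.
The alternation reflects palatalization before a front vowel: /k/ and /s/ become palato-alveolar [tʃ] and [ʃ] before a front vowel. /k/ is underlying.

/ponik/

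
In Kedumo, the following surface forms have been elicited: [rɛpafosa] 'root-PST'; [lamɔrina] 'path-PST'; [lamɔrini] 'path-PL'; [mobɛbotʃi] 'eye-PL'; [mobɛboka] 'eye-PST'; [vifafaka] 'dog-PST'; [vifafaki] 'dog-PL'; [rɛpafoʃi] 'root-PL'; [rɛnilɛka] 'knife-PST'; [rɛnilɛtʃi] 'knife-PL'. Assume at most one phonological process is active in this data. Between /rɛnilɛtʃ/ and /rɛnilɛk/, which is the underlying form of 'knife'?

/rɛnilɛtʃ/

The root 'knife' surfaces as [rɛnilɛka] and [rɛnilɛtʃi], with a stem-final [k] ~ [tʃ] alternation.
If /k/ were underlying and a rule turned it into [tʃ] before the PL suffix, 'dog' would also alternate; but it has [k] in both [vifafaka] and [vifafaki].
The underlying segment must be /tʃ/; palato-alveolar /tʃ/ and /ʃ/ become [k] and [s] when no front vowel follows, yielding [k] there.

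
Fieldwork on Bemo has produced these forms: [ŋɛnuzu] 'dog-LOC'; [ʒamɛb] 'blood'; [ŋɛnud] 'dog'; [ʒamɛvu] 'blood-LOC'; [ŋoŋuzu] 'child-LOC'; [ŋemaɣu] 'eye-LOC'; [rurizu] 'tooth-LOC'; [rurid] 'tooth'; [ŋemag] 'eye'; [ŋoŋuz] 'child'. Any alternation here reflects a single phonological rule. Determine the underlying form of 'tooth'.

The stem for 'tooth' ends in [z] in [rurizu] but [d] in [rurid].
The stem 'child' ([ŋoŋuzu], [ŋoŋuz]) shows [z] unchanged in both environments, so [z] cannot be basic with [d] derived in isolation.
So /d/ is underlying, and a rule of intervocalic spirantization — voiced stops become fricatives between vowels — gives [z].

/rurid/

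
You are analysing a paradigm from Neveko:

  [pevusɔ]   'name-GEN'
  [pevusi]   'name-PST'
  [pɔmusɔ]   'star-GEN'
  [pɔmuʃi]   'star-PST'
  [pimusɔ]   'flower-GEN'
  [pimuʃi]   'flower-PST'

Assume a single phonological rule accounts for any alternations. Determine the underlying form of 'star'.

/pɔmuʃ/

The root 'star' surfaces as [pɔmusɔ] and [pɔmuʃi], with a stem-final [s] ~ [ʃ] alternation.
The stem 'name' ([pevusɔ], [pevusi]) shows [s] unchanged in both environments, so [s] cannot be basic with [ʃ] derived before the PST suffix.
Therefore /ʃ/ is basic and [s] is derived by depalatalization (palato-alveolar /ʃ/ becomes [s] when no front vowel follows).
So 'star' = /pɔmuʃ/.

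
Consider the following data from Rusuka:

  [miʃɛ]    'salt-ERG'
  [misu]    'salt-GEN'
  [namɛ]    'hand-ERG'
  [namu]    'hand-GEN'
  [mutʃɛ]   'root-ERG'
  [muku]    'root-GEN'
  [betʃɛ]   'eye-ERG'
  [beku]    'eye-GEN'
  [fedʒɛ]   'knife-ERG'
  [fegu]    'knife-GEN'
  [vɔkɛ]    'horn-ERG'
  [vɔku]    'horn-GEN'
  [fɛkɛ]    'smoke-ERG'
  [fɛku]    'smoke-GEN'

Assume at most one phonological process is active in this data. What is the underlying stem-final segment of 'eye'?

/tʃ/

The stem for 'eye' ends in [tʃ] in [betʃɛ] but [k] in [beku].
The stem 'smoke' ([fɛkɛ], [fɛku]) shows [k] unchanged in both environments, so [k] cannot be basic with [tʃ] derived before the ERG suffix.
Therefore /tʃ/ is basic and [k] is derived by depalatalization (palato-alveolar /tʃ/, /dʒ/ and /ʃ/ become [k], [g] and [s] when no front vowel follows).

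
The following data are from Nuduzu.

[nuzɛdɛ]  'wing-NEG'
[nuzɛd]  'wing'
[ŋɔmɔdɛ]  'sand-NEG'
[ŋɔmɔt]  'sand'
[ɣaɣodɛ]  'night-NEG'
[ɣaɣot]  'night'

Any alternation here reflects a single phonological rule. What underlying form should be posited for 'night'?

/ɣaɣot/

The stem for 'night' ends in [d] in [ɣaɣodɛ] but [t] in [ɣaɣot].
But 'wing' keeps [d] in both environments ([nuzɛdɛ], [nuzɛd]), so there is no rule changing /d/ to [t] in isolation.
The underlying segment must be /t/; voiceless stops become voiced between vowels, yielding [d] there.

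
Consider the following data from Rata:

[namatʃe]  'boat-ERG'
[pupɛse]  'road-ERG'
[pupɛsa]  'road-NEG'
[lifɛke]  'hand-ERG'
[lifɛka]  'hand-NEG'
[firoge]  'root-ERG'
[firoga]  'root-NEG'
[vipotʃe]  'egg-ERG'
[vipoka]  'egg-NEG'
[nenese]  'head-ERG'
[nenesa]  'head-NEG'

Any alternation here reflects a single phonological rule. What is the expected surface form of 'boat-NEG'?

The stem for 'egg' ends in [tʃ] in [vipotʃe] but [k] in [vipoka].
Compare 'hand', with invariant [k] in [lifɛke] and [lifɛka]: an analysis with underlying /k/ and a rule producing [tʃ] before the ERG suffix would wrongly predict alternation here too.
So /tʃ/ is underlying, and a rule of depalatalization — palato-alveolar /tʃ/ becomes [k] when no front vowel follows — gives [k].
The one attested form of 'boat', [namatʃe], shows underlying /namatʃ/. Applying the same rule when no front vowel follows gives [namaka].

[namaka]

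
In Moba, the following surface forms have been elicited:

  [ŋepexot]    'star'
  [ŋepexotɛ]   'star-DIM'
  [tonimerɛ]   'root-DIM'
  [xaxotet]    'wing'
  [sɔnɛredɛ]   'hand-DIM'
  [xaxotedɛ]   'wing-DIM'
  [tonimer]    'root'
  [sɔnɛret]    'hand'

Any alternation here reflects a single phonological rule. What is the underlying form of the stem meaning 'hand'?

/sɔnɛred/

In [sɔnɛredɛ] and [sɔnɛret] the final segment of 'hand' alternates: [d] ~ [t].
If /t/ were underlying and a rule turned it into [d] before the DIM suffix, 'star' would also alternate; but it has [t] in both [ŋepexotɛ] and [ŋepexot].
Therefore /d/ is basic and [t] is derived by word-final obstruent devoicing (voiced obstruents become voiceless word-finally).
The underlying form of 'hand' is therefore /sɔnɛred/.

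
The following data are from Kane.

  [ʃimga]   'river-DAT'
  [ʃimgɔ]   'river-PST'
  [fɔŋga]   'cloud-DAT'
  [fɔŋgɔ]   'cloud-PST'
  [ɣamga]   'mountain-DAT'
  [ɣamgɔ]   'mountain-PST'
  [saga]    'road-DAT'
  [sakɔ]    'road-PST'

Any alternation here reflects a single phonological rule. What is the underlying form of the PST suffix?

/-kɔ/

The PST suffix surfaces as [-gɔ] and [-kɔ], depending on the final segment of the stem.
By contrast the DAT suffix keeps its initial [g] throughout — that segment must be underlying.
The PST suffix is therefore /-kɔ/ underlyingly, with post-nasal voicing: voiceless stops become voiced after a nasal.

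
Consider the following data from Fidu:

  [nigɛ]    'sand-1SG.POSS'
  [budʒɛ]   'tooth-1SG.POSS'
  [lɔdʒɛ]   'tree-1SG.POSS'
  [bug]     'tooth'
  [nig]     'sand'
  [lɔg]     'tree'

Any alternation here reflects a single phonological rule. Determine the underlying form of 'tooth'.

/budʒ/

'tooth' shows [dʒ] ~ [g] at the end of the stem ([budʒɛ] vs [bug]).
Compare 'sand', with invariant [g] in [nigɛ] and [nig]: an analysis with underlying /g/ and a rule producing [dʒ] before the 1SG.POSS suffix would wrongly predict alternation here too.
Therefore /dʒ/ is basic and [g] is derived by depalatalization (palato-alveolar /dʒ/ becomes [g] when no front vowel follows).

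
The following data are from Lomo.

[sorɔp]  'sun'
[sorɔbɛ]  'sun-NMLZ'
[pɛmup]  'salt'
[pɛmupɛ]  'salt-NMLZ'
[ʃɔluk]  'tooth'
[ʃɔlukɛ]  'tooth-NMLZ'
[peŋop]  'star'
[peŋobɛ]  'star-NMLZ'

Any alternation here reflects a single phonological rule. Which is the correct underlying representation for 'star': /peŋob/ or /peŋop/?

/peŋob/

In [peŋop] and [peŋobɛ] the final segment of 'star' alternates: [p] ~ [b].
Compare 'salt', with invariant [p] in [pɛmup] and [pɛmupɛ]: an analysis with underlying /p/ and a rule producing [b] before the NMLZ suffix would wrongly predict alternation here too.
The alternation reflects word-final obstruent devoicing: voiced obstruents become voiceless word-finally. /b/ is underlying.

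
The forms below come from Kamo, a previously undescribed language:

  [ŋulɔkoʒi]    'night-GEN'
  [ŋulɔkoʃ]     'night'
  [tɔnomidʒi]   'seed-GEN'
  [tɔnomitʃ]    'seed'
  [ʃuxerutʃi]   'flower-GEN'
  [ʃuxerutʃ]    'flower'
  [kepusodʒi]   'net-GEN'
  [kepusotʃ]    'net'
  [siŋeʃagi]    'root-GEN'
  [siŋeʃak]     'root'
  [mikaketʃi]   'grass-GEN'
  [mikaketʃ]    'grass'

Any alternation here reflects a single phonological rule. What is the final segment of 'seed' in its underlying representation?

/dʒ/

The root 'seed' surfaces as [tɔnomidʒi] and [tɔnomitʃ], with a stem-final [dʒ] ~ [tʃ] alternation.
But 'flower' keeps [tʃ] in both environments ([ʃuxerutʃi], [ʃuxerutʃ]), so there is no rule changing /tʃ/ to [dʒ] before the GEN suffix.
The alternation reflects word-final obstruent devoicing: voiced obstruents become voiceless word-finally. /dʒ/ is underlying.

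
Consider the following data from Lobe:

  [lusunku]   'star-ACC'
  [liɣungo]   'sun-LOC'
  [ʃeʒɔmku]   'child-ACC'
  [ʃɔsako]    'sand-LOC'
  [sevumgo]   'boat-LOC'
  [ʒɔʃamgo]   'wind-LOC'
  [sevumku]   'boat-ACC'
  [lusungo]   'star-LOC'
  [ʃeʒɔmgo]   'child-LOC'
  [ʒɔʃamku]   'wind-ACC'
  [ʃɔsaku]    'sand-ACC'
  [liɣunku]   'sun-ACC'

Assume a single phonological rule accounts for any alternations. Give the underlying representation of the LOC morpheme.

/-go/

The LOC morpheme has two allomorphs, [-go] and [-ko].
The ACC suffix, which begins with [k], is invariant after every stem; so [k] is not altered by any rule here.
The LOC suffix is therefore /-go/ underlyingly, with post-vocalic devoicing: voiced stops become voiceless after a vowel.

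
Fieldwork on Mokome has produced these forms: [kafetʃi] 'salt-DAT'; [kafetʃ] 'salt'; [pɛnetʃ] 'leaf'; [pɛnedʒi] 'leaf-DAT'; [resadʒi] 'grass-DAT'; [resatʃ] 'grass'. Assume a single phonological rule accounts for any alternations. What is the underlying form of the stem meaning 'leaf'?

The root 'leaf' surfaces as [pɛnedʒi] and [pɛnetʃ], with a stem-final [dʒ] ~ [tʃ] alternation.
Compare 'salt', with invariant [tʃ] in [kafetʃi] and [kafetʃ]: an analysis with underlying /tʃ/ and a rule producing [dʒ] before the DAT suffix would wrongly predict alternation here too.
The alternation reflects word-final obstruent devoicing: voiced obstruents become voiceless word-finally. /dʒ/ is underlying.

/pɛnedʒ/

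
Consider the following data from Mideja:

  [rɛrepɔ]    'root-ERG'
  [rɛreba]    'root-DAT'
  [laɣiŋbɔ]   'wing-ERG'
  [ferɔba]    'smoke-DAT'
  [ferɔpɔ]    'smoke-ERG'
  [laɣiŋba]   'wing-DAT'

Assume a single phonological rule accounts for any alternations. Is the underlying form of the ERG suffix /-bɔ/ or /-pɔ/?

/-pɔ/

The ERG suffix surfaces as [-bɔ] and [-pɔ], depending on the final segment of the stem.
The DAT suffix, which begins with [b], is invariant after every stem; so [b] is not altered by any rule here.
So the underlying form is /-pɔ/, and voiceless stops become voiced after a nasal.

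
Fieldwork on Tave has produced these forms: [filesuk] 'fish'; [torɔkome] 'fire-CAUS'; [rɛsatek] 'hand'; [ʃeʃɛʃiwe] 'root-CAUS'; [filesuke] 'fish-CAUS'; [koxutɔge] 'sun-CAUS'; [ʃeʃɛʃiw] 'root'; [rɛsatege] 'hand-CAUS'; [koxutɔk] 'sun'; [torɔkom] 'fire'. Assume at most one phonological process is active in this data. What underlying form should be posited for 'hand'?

/rɛsateg/

The root 'hand' surfaces as [rɛsatege] and [rɛsatek], with a stem-final [g] ~ [k] alternation.
But 'fish' keeps [k] in both environments ([filesuke], [filesuk]), so there is no rule changing /k/ to [g] before the CAUS suffix.
Therefore /g/ is basic and [k] is derived by word-final obstruent devoicing (voiced obstruents become voiceless word-finally).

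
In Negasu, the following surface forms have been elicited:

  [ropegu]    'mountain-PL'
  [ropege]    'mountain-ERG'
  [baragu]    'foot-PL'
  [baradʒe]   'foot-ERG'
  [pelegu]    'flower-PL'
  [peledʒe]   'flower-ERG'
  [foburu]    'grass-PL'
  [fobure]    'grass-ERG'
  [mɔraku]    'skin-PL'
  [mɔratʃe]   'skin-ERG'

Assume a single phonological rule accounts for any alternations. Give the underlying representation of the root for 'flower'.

/peledʒ/

The stem for 'flower' ends in [g] in [pelegu] but [dʒ] in [peledʒe].
But 'mountain' keeps [g] in both environments ([ropegu], [ropege]), so there is no rule changing /g/ to [dʒ] before the ERG suffix.
Therefore /dʒ/ is basic and [g] is derived by depalatalization (palato-alveolar /tʃ/ and /dʒ/ become [k] and [g] when no front vowel follows).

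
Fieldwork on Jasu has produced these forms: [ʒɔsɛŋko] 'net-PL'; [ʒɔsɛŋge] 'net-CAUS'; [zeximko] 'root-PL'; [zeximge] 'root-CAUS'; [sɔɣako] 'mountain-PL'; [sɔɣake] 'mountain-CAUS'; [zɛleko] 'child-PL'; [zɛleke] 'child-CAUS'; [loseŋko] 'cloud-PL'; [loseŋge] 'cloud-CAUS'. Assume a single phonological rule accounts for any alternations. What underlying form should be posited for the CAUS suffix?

The CAUS suffix surfaces as [-ge] and [-ke], depending on the final segment of the stem.
By contrast the PL suffix keeps its initial [k] throughout — that segment must be underlying.
The CAUS suffix is therefore /-ge/ underlyingly, with post-vocalic devoicing: voiced stops become voiceless after a vowel.

/-ge/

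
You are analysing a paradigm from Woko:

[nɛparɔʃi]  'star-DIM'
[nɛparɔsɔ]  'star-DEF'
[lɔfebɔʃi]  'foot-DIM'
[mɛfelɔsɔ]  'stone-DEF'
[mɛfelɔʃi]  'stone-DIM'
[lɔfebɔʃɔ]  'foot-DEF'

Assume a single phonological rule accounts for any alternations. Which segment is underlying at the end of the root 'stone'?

/s/

'stone' shows [ʃ] ~ [s] at the end of the stem ([mɛfelɔʃi] vs [mɛfelɔsɔ]).
If /ʃ/ were underlying and a rule turned it into [s] before the DEF suffix, 'foot' would also alternate; but it has [ʃ] in both [lɔfebɔʃi] and [lɔfebɔʃɔ].
Therefore /s/ is basic and [ʃ] is derived by palatalization before a front vowel (/s/ becomes palato-alveolar [ʃ] before a front vowel).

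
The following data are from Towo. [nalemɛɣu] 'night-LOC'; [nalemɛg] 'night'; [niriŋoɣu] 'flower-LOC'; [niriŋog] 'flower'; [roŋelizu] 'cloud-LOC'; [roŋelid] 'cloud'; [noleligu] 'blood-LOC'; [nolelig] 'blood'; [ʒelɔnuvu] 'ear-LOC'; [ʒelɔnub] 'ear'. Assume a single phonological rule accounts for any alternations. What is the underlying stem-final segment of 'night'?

'night' shows [ɣ] ~ [g] at the end of the stem ([nalemɛɣu] vs [nalemɛg]).
But 'blood' keeps [g] in both environments ([noleligu], [nolelig]), so there is no rule changing /g/ to [ɣ] before the LOC suffix.
Therefore /ɣ/ is basic and [g] is derived by word-final hardening (voiced fricatives become stops word-finally).

/ɣ/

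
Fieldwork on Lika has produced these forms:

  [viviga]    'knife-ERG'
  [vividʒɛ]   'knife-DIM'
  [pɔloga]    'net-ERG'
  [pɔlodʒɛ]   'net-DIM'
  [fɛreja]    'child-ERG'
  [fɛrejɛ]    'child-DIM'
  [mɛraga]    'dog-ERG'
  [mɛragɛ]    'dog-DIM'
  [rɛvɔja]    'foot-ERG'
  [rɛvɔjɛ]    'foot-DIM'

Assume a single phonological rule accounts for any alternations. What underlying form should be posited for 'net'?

In [pɔloga] and [pɔlodʒɛ] the final segment of 'net' alternates: [g] ~ [dʒ].
But 'dog' keeps [g] in both environments ([mɛraga], [mɛragɛ]), so there is no rule changing /g/ to [dʒ] before the DIM suffix.
Therefore /dʒ/ is basic and [g] is derived by depalatalization (palato-alveolar /dʒ/ becomes [g] when no front vowel follows).
So 'net' = /pɔlodʒ/.

/pɔlodʒ/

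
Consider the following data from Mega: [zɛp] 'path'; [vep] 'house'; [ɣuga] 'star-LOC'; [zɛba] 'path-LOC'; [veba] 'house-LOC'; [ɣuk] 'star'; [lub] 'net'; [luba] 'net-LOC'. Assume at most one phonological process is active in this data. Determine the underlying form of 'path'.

/zɛp/

'path' shows [p] ~ [b] at the end of the stem ([zɛp] vs [zɛba]).
Compare 'net', with invariant [b] in [lub] and [luba]: an analysis with underlying /b/ and a rule producing [p] in isolation would wrongly predict alternation here too.
Therefore /p/ is basic and [b] is derived by intervocalic voicing (voiceless stops become voiced between vowels).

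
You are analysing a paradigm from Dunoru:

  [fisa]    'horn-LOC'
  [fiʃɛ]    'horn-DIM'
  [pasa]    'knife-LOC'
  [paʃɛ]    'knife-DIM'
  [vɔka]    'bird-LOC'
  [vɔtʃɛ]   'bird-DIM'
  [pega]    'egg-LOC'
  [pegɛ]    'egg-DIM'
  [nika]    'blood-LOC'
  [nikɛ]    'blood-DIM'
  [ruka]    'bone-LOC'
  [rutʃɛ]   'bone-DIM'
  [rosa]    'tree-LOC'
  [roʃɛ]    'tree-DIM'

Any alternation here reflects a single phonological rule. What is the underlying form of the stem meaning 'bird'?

/vɔtʃ/

The root 'bird' surfaces as [vɔka] and [vɔtʃɛ], with a stem-final [k] ~ [tʃ] alternation.
But 'blood' keeps [k] in both environments ([nika], [nikɛ]), so there is no rule changing /k/ to [tʃ] before the DIM suffix.
The underlying segment must be /tʃ/; palato-alveolar /tʃ/ and /ʃ/ become [k] and [s] when no front vowel follows, yielding [k] there.
Hence 'bird' is /vɔtʃ/ underlyingly.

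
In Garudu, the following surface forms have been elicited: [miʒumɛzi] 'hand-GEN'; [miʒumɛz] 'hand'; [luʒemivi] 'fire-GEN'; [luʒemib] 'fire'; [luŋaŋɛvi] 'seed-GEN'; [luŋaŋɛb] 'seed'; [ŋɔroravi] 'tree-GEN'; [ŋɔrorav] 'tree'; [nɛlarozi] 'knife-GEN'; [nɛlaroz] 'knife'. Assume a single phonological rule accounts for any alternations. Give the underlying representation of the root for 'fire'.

/luʒemib/

The root 'fire' surfaces as [luʒemivi] and [luʒemib], with a stem-final [v] ~ [b] alternation.
If /v/ were underlying and a rule turned it into [b] in isolation, 'tree' would also alternate; but it has [v] in both [ŋɔroravi] and [ŋɔrorav].
Therefore /b/ is basic and [v] is derived by intervocalic spirantization (voiced stops become fricatives between vowels).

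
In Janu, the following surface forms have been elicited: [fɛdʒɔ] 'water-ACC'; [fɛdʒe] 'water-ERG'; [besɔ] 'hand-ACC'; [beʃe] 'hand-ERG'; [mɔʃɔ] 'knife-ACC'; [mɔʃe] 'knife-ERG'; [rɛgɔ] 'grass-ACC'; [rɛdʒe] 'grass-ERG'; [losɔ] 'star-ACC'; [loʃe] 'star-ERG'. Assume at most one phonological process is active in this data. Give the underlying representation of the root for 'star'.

/los/

The root 'star' surfaces as [losɔ] and [loʃe], with a stem-final [s] ~ [ʃ] alternation.
The stem 'knife' ([mɔʃɔ], [mɔʃe]) shows [ʃ] unchanged in both environments, so [ʃ] cannot be basic with [s] derived before the ACC suffix.
So /s/ is underlying, and a rule of palatalization before a front vowel — /g/ and /s/ become palato-alveolar [dʒ] and [ʃ] before a front vowel — gives [ʃ].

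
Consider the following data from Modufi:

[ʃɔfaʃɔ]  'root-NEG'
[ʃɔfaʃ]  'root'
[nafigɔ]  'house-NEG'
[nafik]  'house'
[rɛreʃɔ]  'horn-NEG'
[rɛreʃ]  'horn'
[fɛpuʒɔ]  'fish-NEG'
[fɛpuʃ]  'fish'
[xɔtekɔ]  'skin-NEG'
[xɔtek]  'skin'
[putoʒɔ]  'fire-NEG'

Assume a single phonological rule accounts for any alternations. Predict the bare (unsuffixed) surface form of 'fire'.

The root 'fish' surfaces as [fɛpuʒɔ] and [fɛpuʃ], with a stem-final [ʒ] ~ [ʃ] alternation.
But 'horn' keeps [ʃ] in both environments ([rɛreʃɔ], [rɛreʃ]), so there is no rule changing /ʃ/ to [ʒ] before the NEG suffix.
Therefore /ʒ/ is basic and [ʃ] is derived by word-final obstruent devoicing (voiced obstruents become voiceless word-finally).
The one attested form of 'fire', [putoʒɔ], shows underlying /putoʒ/. Applying the same rule word-finally gives [putoʃ].

[putoʃ]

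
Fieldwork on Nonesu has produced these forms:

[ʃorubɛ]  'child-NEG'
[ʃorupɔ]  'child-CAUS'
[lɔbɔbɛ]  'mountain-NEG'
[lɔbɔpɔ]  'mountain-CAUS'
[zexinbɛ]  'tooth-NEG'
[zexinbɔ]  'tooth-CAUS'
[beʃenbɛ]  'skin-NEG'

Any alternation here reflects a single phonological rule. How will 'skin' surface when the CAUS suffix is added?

[beʃenbɔ]

The CAUS suffix surfaces as [-bɔ] and [-pɔ], depending on the final segment of the stem.
The NEG suffix, which begins with [b], is invariant after every stem; so [b] is not altered by any rule here.
The CAUS suffix is therefore /-pɔ/ underlyingly, with post-nasal voicing: voiceless stops become voiced after a nasal.
After 'skin', which ends in a nasal, the suffix surfaces as [-bɔ], giving [beʃenbɔ].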